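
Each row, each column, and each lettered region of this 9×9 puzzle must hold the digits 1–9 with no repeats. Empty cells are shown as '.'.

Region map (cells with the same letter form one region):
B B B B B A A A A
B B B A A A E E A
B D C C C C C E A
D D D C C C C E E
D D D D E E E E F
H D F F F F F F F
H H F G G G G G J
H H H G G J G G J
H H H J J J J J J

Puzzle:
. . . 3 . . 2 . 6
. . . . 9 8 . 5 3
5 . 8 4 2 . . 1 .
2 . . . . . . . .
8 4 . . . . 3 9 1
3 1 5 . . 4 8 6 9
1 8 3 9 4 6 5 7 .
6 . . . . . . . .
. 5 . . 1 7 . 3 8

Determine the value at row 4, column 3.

row 1, column 8 = 4: row 1 has {2,3,6}; col 8 has {1,3,5,6,7,9}; region has {2,3,6,8,9} → only 4 remains.
row 3, column 9 = 7: row 3 has {1,2,4,5,8}; col 9 has {1,3,6,8,9}; region has {2,3,4,6,8,9} → only 7 remains.
row 4, column 8 = 8: row 4 has {2}; col 8 has {1,3,4,5,6,7,9}; region has {1,3,5,9} → only 8 remains.
row 4, column 9 = 4: row 4 has {2,8}; col 9 has {1,3,6,7,8,9}; region has {1,3,5,8,9} → only 4 remains.
row 5, column 6 = 2: row 5 has {1,3,4,8,9}; col 6 has {4,6,7,8}; region has {1,3,4,5,8,9} → only 2 remains.
row 6, column 5 = 7: row 6 has {1,3,4,5,6,8,9}; col 5 has {1,2,4,9}; region has {1,3,4,5,6,8,9} → only 7 remains.
row 7, column 9 = 2: row 7 has {1,3,4,5,6,7,8,9}; col 9 has {1,3,4,6,7,8,9}; region has {1,3,7,8} → only 2 remains.
row 8, column 7 = 1: row 8 has {6}; col 7 has {2,3,5,8}; region has {4,5,6,7,9} → only 1 remains.
row 8, column 8 = 2: row 8 has {1,6}; col 8 has {1,3,4,5,6,7,8,9}; region has {1,4,5,6,7,9} → only 2 remains.
row 8, column 9 = 5: row 8 has {1,2,6}; col 9 has {1,2,3,4,6,7,8,9}; region has {1,2,3,7,8} → only 5 remains.
row 9, column 4 = 6: row 9 has {1,3,5,7,8}; col 4 has {3,4,9}; region has {1,2,3,5,7,8} → only 6 remains.
row 1, column 5 = 8: row 1 has {2,3,4,6}; col 5 has {1,2,4,7,9}; region has {3,5} → only 8 remains.
row 2, column 4 = 1: row 2 has {3,5,8,9}; col 4 has {3,4,6,9}; region has {2,3,4,6,7,8,9} → only 1 remains.
row 5, column 5 = 6: row 5 has {1,2,3,4,8,9}; col 5 has {1,2,4,7,8,9}; region has {1,2,3,4,5,8,9} → only 6 remains.
row 6, column 4 = 2: row 6 has {1,3,4,5,6,7,8,9}; col 4 has {1,3,4,6,9}; region has {1,3,4,5,6,7,8,9} → only 2 remains.
row 8, column 4 = 8: row 8 has {1,2,5,6}; col 4 has {1,2,3,4,6,9}; region has {1,2,4,5,6,7,9} → only 8 remains.
row 8, column 5 = 3: row 8 has {1,2,5,6,8}; col 5 has {1,2,4,6,7,8,9}; region has {1,2,4,5,6,7,8,9} → only 3 remains.
row 8, column 6 = 9: row 8 has {1,2,3,5,6,8}; col 6 has {2,4,6,7,8}; region has {1,2,3,5,6,7,8} → only 9 remains.
row 9, column 7 = 4: row 9 has {1,3,5,6,7,8}; col 7 has {1,2,3,5,8}; region has {1,2,3,5,6,7,8,9} → only 4 remains.
row 1, column 6 = 5: row 1 has {2,3,4,6,8}; col 6 has {2,4,6,7,8,9}; region has {1,2,3,4,6,7,8,9} → only 5 remains.
row 2, column 7 = 7: row 2 has {1,3,5,8,9}; col 7 has {1,2,3,4,5,8}; region has {1,2,3,4,5,6,8,9} → only 7 remains.
row 3, column 6 = 3: row 3 has {1,2,4,5,7,8}; col 6 has {2,4,5,6,7,8,9}; region has {2,4,8} → only 3 remains.
row 4, column 5 = 5: row 4 has {2,4,8}; col 5 has {1,2,3,4,6,7,8,9}; region has {2,3,4,8} → only 5 remains.
row 4, column 6 = 1: row 4 has {2,4,5,8}; col 6 has {2,3,4,5,6,7,8,9}; region has {2,3,4,5,8} → only 1 remains.
row 5, column 3 = 7: row 5 has {1,2,3,4,6,8,9}; col 3 has {3,5,8}; region has {1,2,4,8} → only 7 remains.
row 5, column 4 = 5: row 5 has {1,2,3,4,6,7,8,9}; col 4 has {1,2,3,4,6,8,9}; region has {1,2,4,7,8} → only 5 remains.
row 8, column 2 = 7: row 8 has {1,2,3,5,6,8,9}; col 2 has {1,4,5,8}; region has {1,3,5,6,8} → only 7 remains.
row 8, column 3 = 4: row 8 has {1,2,3,5,6,7,8,9}; col 3 has {3,5,7,8}; region has {1,3,5,6,7,8} → only 4 remains.
row 9, column 1 = 9: row 9 has {1,3,4,5,6,7,8}; col 1 has {1,2,3,5,6,8}; region has {1,3,4,5,6,7,8} → only 9 remains.
row 9, column 3 = 2: row 9 has {1,3,4,5,6,7,8,9}; col 3 has {3,4,5,7,8}; region has {1,3,4,5,6,7,8,9} → only 2 remains.
row 1, column 1 = 7: row 1 has {2,3,4,5,6,8}; col 1 has {1,2,3,5,6,8,9}; region has {3,5,8} → only 7 remains.
row 1, column 2 = 9: row 1 has {2,3,4,5,6,7,8}; col 2 has {1,4,5,7,8}; region has {3,5,7,8} → only 9 remains.
row 1, column 3 = 1: row 1 has {2,3,4,5,6,7,8,9}; col 3 has {2,3,4,5,7,8}; region has {3,5,7,8,9} → only 1 remains.
row 2, column 1 = 4: row 2 has {1,3,5,7,8,9}; col 1 has {1,2,3,5,6,7,8,9}; region has {1,3,5,7,8,9} → only 4 remains.
row 2, column 3 = 6: row 2 has {1,3,4,5,7,8,9}; col 3 has {1,2,3,4,5,7,8}; region has {1,3,4,5,7,8,9} → only 6 remains.
row 3, column 2 = 6: row 3 has {1,2,3,4,5,7,8}; col 2 has {1,4,5,7,8,9}; region has {1,2,4,5,7,8} → only 6 remains.
row 3, column 7 = 9: row 3 has {1,2,3,4,5,6,7,8}; col 7 has {1,2,3,4,5,7,8}; region has {1,2,3,4,5,8} → only 9 remains.
row 4, column 2 = 3: row 4 has {1,2,4,5,8}; col 2 has {1,4,5,6,7,8,9}; region has {1,2,4,5,6,7,8} → only 3 remains.
row 4, column 3 = 9: row 4 has {1,2,3,4,5,8}; col 3 has {1,2,3,4,5,6,7,8}; region has {1,2,3,4,5,6,7,8} → only 9 remains.

9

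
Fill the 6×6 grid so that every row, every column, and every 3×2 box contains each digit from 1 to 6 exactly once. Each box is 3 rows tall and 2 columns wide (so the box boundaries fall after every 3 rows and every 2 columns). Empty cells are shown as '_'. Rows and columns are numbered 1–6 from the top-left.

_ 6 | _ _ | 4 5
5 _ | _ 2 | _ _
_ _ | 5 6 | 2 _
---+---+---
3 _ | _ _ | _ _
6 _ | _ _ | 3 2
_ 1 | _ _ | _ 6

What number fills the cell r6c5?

r6c5 = 5: row 6 has {1,6}; col 5 has {2,3,4}; box has {2,3,6} → only 5 remains.

5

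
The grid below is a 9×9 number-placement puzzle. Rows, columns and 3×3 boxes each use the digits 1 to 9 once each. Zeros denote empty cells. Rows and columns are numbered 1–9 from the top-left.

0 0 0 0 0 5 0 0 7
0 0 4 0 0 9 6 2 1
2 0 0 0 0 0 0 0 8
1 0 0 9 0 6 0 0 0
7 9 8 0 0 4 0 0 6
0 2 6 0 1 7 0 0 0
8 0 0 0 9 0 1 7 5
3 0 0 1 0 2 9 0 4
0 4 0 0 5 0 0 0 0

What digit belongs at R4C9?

R2C1 = 5 (sole candidate).
R6C1 = 4 (sole candidate).
R7C2 = 6 (sole candidate).
R7C3 = 2 (sole candidate).
R7C6 = 3 (sole candidate).
R9C1 = 9 (sole candidate).
R9C6 = 8 (sole candidate).
R1C1 = 6 (sole candidate).
R3C6 = 1 (sole candidate).
R7C4 = 4 (sole candidate).
R4C7 = 7 (hidden single in row 4).
R4C8 = 4 (hidden single in row 4).
R4C5 = 8 (hidden single in row 4).
R4C9 = 2: in row 4, 2 can only go here (every other open cell in that row sees a 2).

2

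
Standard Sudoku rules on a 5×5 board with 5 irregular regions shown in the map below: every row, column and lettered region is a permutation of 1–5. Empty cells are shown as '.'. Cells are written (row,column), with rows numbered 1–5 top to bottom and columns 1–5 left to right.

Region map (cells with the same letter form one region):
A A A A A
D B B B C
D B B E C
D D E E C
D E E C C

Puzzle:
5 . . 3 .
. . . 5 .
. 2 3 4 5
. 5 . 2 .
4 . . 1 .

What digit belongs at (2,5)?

3

(3,1) = 1: row 3 has {2,3,4,5}; col 1 has {4,5}; region has {4,5} → only 1 remains.
(4,1) = 3: row 4 has {2,5}; col 1 has {1,4,5}; region has {1,4,5} → only 3 remains.
(4,3) = 1: row 4 has {2,3,5}; col 3 has {3}; region has {2,4} → only 1 remains.
(4,5) = 4: row 4 has {1,2,3,5}; col 5 has {5}; region has {1,5} → only 4 remains.
(5,2) = 3: row 5 has {1,4}; col 2 has {2,5}; region has {1,2,4} → only 3 remains.
(5,3) = 5: row 5 has {1,3,4}; col 3 has {1,3}; region has {1,2,3,4} → only 5 remains.
(5,5) = 2: row 5 has {1,3,4,5}; col 5 has {4,5}; region has {1,4,5} → only 2 remains.
(1,5) = 1: row 1 has {3,5}; col 5 has {2,4,5}; region has {3,5} → only 1 remains.
(2,1) = 2: row 2 has {5}; col 1 has {1,3,4,5}; region has {1,3,4,5} → only 2 remains.
(2,3) = 4: row 2 has {2,5}; col 3 has {1,3,5}; region has {2,3,5} → only 4 remains.
(2,5) = 3: row 2 has {2,4,5}; col 5 has {1,2,4,5}; region has {1,2,4,5} → only 3 remains.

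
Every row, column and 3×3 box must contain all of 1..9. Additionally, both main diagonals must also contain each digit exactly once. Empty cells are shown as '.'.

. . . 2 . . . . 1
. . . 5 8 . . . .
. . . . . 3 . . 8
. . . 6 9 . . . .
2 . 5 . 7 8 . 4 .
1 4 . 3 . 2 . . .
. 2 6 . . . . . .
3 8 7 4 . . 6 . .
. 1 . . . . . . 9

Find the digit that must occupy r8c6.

r2c2 = 3: row 2 has {5,8}; col 2 has {1,2,4,8}; box has {}; main diagonal has {2,6,7,9} → only 3 remains.
r4c2 = 7: row 4 has {6,9}; col 2 has {1,2,3,4,8}; box has {1,2,4,5} → only 7 remains.
r5c4 = 1: row 5 has {2,4,5,7,8}; col 4 has {2,3,4,5,6}; box has {2,3,6,7,8,9} → only 1 remains.
r6c5 = 5: row 6 has {1,2,3,4}; col 5 has {7,8,9}; box has {1,2,3,6,7,8,9} → only 5 remains.
r9c3 = 4: row 9 has {1,9}; col 3 has {5,6,7}; box has {1,2,3,6,7,8} → only 4 remains.
r3c3 = 1: row 3 has {3,8}; col 3 has {4,5,6,7}; box has {3}; main diagonal has {2,3,6,7,9} → only 1 remains.
r4c1 = 8: row 4 has {6,7,9}; col 1 has {1,2,3}; box has {1,2,4,5,7} → only 8 remains.
r4c3 = 3: row 4 has {6,7,8,9}; col 3 has {1,4,5,6,7}; box has {1,2,4,5,7,8} → only 3 remains.
r4c6 = 4: row 4 has {3,6,7,8,9}; col 6 has {2,3,8}; box has {1,2,3,5,6,7,8,9}; anti-diagonal has {1,3,6,7,8} → only 4 remains.
r6c3 = 9: row 6 has {1,2,3,4,5}; col 3 has {1,3,4,5,6,7}; box has {1,2,3,4,5,7,8} → only 9 remains.
r8c8 = 5: row 8 has {3,4,6,7,8}; col 8 has {4}; box has {6,9}; main diagonal has {1,2,3,6,7,9} → only 5 remains.
r8c9 = 2: row 8 has {3,4,5,6,7,8}; col 9 has {1,8,9}; box has {5,6,9} → only 2 remains.
r9c1 = 5: row 9 has {1,4,9}; col 1 has {1,2,3,8}; box has {1,2,3,4,6,7,8}; anti-diagonal has {1,3,4,6,7,8} → only 5 remains.
r1c1 = 4: row 1 has {1,2}; col 1 has {1,2,3,5,8}; box has {1,3}; main diagonal has {1,2,3,5,6,7,9} → only 4 remains.
r1c3 = 8: row 1 has {1,2,4}; col 3 has {1,3,4,5,6,7,9}; box has {1,3,4} → only 8 remains.
r1c5 = 6: row 1 has {1,2,4,8}; col 5 has {5,7,8,9}; box has {2,3,5,8} → only 6 remains.
r2c3 = 2: row 2 has {3,5,8}; col 3 has {1,3,4,5,6,7,8,9}; box has {1,3,4,8} → only 2 remains.
r2c8 = 9: row 2 has {2,3,5,8}; col 8 has {4,5}; box has {1,8}; anti-diagonal has {1,3,4,5,6,7,8} → only 9 remains.
r3c5 = 4: row 3 has {1,3,8}; col 5 has {5,6,7,8,9}; box has {2,3,5,6,8} → only 4 remains.
r3c7 = 2: row 3 has {1,3,4,8}; col 7 has {6}; box has {1,8,9}; anti-diagonal has {1,3,4,5,6,7,8,9} → only 2 remains.
r4c9 = 5: row 4 has {3,4,6,7,8,9}; col 9 has {1,2,8,9}; box has {4} → only 5 remains.
r5c2 = 6: row 5 has {1,2,4,5,7,8}; col 2 has {1,2,3,4,7,8}; box has {1,2,3,4,5,7,8,9} → only 6 remains.
r5c9 = 3: row 5 has {1,2,4,5,6,7,8}; col 9 has {1,2,5,8,9}; box has {4,5} → only 3 remains.
r7c1 = 9: row 7 has {2,6}; col 1 has {1,2,3,4,5,8}; box has {1,2,3,4,5,6,7,8} → only 9 remains.
r7c7 = 8: row 7 has {2,6,9}; col 7 has {2,6}; box has {2,5,6,9}; main diagonal has {1,2,3,4,5,6,7,9} → only 8 remains.
r8c5 = 1: row 8 has {2,3,4,5,6,7,8}; col 5 has {4,5,6,7,8,9}; box has {4} → only 1 remains.
r8c6 = 9: row 8 has {1,2,3,4,5,6,7,8}; col 6 has {2,3,4,8}; box has {1,4} → only 9 remains.

9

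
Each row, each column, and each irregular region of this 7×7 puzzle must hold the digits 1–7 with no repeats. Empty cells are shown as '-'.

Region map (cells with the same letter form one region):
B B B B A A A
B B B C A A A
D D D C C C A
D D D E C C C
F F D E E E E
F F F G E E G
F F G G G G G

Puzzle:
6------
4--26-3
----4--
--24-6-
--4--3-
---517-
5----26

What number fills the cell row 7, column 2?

row 5, column 4 = 6 (sole candidate).
row 6, column 7 = 4 (sole candidate).
row 1, column 6 = 4 (hidden single in row 1).
row 3, column 7 = 2 (hidden single in row 3).
row 5, column 7 = 5 (sole candidate).
row 5, column 5 = 2 (sole candidate).
row 1, column 2 = 2 (hidden single in row 1).
row 6, column 1 = 2 (hidden single in row 6).
row 7, column 2 = 4: in row 7, 4 can only go here (every other open cell in that row sees a 4).

4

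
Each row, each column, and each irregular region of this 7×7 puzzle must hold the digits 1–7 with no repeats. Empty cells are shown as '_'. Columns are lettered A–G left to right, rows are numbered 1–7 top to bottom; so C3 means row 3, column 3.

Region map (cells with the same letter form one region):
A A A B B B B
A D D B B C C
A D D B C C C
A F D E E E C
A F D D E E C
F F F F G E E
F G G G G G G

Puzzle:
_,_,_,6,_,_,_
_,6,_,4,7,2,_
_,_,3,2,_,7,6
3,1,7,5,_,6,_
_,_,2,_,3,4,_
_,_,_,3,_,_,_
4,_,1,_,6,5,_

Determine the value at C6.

C2 = 5: row 2 has {2,4,6,7}; col 3 has {1,2,3,7}; region has {2,3,6,7} → only 5 remains.
B3 = 4: row 3 has {2,3,6,7}; col 2 has {1,6}; region has {2,3,5,6,7} → only 4 remains.
E4 = 2: row 4 has {1,3,5,6,7}; col 5 has {3,6,7}; region has {3,4,5,6} → only 2 remains.
G4 = 4: row 4 has {1,2,3,5,6,7}; col 7 has {6}; region has {2,6,7} → only 4 remains.
D5 = 1: row 5 has {2,3,4}; col 4 has {2,3,4,5,6}; region has {2,3,4,5,6,7} → only 1 remains.
G5 = 5: row 5 has {1,2,3,4}; col 7 has {4,6}; region has {2,4,6,7} → only 5 remains.
C6 = 6: row 6 has {3}; col 3 has {1,2,3,5,7}; region has {1,3,4} → only 6 remains.

6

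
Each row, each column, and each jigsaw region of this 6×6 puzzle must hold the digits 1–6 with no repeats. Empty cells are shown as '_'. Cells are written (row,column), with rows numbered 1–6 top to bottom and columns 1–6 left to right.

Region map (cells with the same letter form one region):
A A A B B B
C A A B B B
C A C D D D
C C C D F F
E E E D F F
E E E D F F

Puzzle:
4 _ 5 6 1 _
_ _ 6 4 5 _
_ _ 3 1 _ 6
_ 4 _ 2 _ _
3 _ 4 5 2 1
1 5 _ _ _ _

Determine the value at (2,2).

(2,1) = 2 (sole candidate).
(2,6) = 3 (sole candidate).
(3,1) = 5 (sole candidate).
(3,2) = 2 (sole candidate).
(3,5) = 4 (sole candidate).
(4,1) = 6 (sole candidate).
(4,3) = 1 (sole candidate).
(4,5) = 3 (sole candidate).
(4,6) = 5 (sole candidate).
(5,2) = 6 (sole candidate).
(6,3) = 2 (sole candidate).
(6,4) = 3 (sole candidate).
(6,5) = 6 (sole candidate).
(6,6) = 4 (sole candidate).
(1,2) = 3 (sole candidate).
(1,6) = 2 (sole candidate).
(2,2) = 1: row 2 has {2,3,4,5,6}; col 2 has {2,3,4,5,6}; region has {2,3,4,5,6} → only 1 remains.

1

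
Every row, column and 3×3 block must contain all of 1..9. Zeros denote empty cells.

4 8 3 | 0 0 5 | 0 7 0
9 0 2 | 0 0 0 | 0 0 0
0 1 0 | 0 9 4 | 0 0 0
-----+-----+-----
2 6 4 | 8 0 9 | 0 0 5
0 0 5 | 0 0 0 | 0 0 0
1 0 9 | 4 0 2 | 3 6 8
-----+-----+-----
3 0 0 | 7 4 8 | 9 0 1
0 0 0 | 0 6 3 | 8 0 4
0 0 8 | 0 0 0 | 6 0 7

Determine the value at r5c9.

r4c8 = 1: row 4 has {2,4,5,6,8,9}; col 8 has {6,7}; box has {3,5,6,8} → only 1 remains.
r6c2 = 7: row 6 has {1,2,3,4,6,8,9}; col 2 has {1,6,8}; box has {1,2,4,5,6,9} → only 7 remains.
r6c5 = 5: row 6 has {1,2,3,4,6,7,8,9}; col 5 has {4,6,9}; box has {2,4,8,9} → only 5 remains.
r7c3 = 6: row 7 has {1,3,4,7,8,9}; col 3 has {2,3,4,5,8,9}; box has {3,8} → only 6 remains.
r9c1 = 5: row 9 has {6,7,8}; col 1 has {1,2,3,4,9}; box has {3,6,8} → only 5 remains.
r9c6 = 1: row 9 has {5,6,7,8}; col 6 has {2,3,4,5,8,9}; box has {3,4,6,7,8} → only 1 remains.
r2c2 = 5: row 2 has {2,9}; col 2 has {1,6,7,8}; box has {1,2,3,4,8,9} → only 5 remains.
r3c3 = 7: row 3 has {1,4,9}; col 3 has {2,3,4,5,6,8,9}; box has {1,2,3,4,5,8,9} → only 7 remains.
r4c7 = 7: row 4 has {1,2,4,5,6,8,9}; col 7 has {3,6,8,9}; box has {1,3,5,6,8} → only 7 remains.
r5c1 = 8: row 5 has {5}; col 1 has {1,2,3,4,5,9}; box has {1,2,4,5,6,7,9} → only 8 remains.
r5c2 = 3: row 5 has {5,8}; col 2 has {1,5,6,7,8}; box has {1,2,4,5,6,7,8,9} → only 3 remains.
r7c2 = 2: row 7 has {1,3,4,6,7,8,9}; col 2 has {1,3,5,6,7,8}; box has {3,5,6,8} → only 2 remains.
r7c8 = 5: row 7 has {1,2,3,4,6,7,8,9}; col 8 has {1,6,7}; box has {1,4,6,7,8,9} → only 5 remains.
r8c1 = 7: row 8 has {3,4,6,8}; col 1 has {1,2,3,4,5,8,9}; box has {2,3,5,6,8} → only 7 remains.
r8c2 = 9: row 8 has {3,4,6,7,8}; col 2 has {1,2,3,5,6,7,8}; box has {2,3,5,6,7,8} → only 9 remains.
r8c3 = 1: row 8 has {3,4,6,7,8,9}; col 3 has {2,3,4,5,6,7,8,9}; box has {2,3,5,6,7,8,9} → only 1 remains.
r8c8 = 2: row 8 has {1,3,4,6,7,8,9}; col 8 has {1,5,6,7}; box has {1,4,5,6,7,8,9} → only 2 remains.
r9c2 = 4: row 9 has {1,5,6,7,8}; col 2 has {1,2,3,5,6,7,8,9}; box has {1,2,3,5,6,7,8,9} → only 4 remains.
r9c5 = 2: row 9 has {1,4,5,6,7,8}; col 5 has {4,5,6,9}; box has {1,3,4,6,7,8} → only 2 remains.
r9c8 = 3: row 9 has {1,2,4,5,6,7,8}; col 8 has {1,2,5,6,7}; box has {1,2,4,5,6,7,8,9} → only 3 remains.
r1c5 = 1: row 1 has {3,4,5,7,8}; col 5 has {2,4,5,6,9}; box has {4,5,9} → only 1 remains.
r1c7 = 2: row 1 has {1,3,4,5,7,8}; col 7 has {3,6,7,8,9}; box has {7} → only 2 remains.
r3c1 = 6: row 3 has {1,4,7,9}; col 1 has {1,2,3,4,5,7,8,9}; box has {1,2,3,4,5,7,8,9} → only 6 remains.
r3c7 = 5: row 3 has {1,4,6,7,9}; col 7 has {2,3,6,7,8,9}; box has {2,7} → only 5 remains.
r3c8 = 8: row 3 has {1,4,5,6,7,9}; col 8 has {1,2,3,5,6,7}; box has {2,5,7} → only 8 remains.
r3c9 = 3: row 3 has {1,4,5,6,7,8,9}; col 9 has {1,4,5,7,8}; box has {2,5,7,8} → only 3 remains.
r4c5 = 3: row 4 has {1,2,4,5,6,7,8,9}; col 5 has {1,2,4,5,6,9}; box has {2,4,5,8,9} → only 3 remains.
r5c5 = 7: row 5 has {3,5,8}; col 5 has {1,2,3,4,5,6,9}; box has {2,3,4,5,8,9} → only 7 remains.
r5c6 = 6: row 5 has {3,5,7,8}; col 6 has {1,2,3,4,5,8,9}; box has {2,3,4,5,7,8,9} → only 6 remains.
r5c7 = 4: row 5 has {3,5,6,7,8}; col 7 has {2,3,5,6,7,8,9}; box has {1,3,5,6,7,8} → only 4 remains.
r5c8 = 9: row 5 has {3,4,5,6,7,8}; col 8 has {1,2,3,5,6,7,8}; box has {1,3,4,5,6,7,8} → only 9 remains.
r5c9 = 2: row 5 has {3,4,5,6,7,8,9}; col 9 has {1,3,4,5,7,8}; box has {1,3,4,5,6,7,8,9} → only 2 remains.

2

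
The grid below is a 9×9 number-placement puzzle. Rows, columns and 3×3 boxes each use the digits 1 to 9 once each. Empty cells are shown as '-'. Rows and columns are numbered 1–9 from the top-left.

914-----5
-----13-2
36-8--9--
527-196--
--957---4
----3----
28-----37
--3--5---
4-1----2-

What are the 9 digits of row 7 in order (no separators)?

R3C9 = 1 (sole candidate).
R4C4 = 4 (sole candidate).
R4C8 = 8 (sole candidate).
R4C9 = 3 (sole candidate).
R5C2 = 3 (sole candidate).
R5C8 = 1 (sole candidate).
R6C2 = 4 (sole candidate).
R6C9 = 9 (sole candidate).
R5C7 = 2 (sole candidate).
R1C7 = 8 (hidden single in row 1).
R9C7 = 5 (sole candidate).
R6C7 = 7 (sole candidate).
R6C8 = 5 (sole candidate).
R6C1 = 1 (hidden single in row 6).
R7C3 = 5: in row 7, 5 can only go here (every other open cell in that row sees a 5).
R2C3 = 8 (sole candidate).
R3C3 = 2 (sole candidate).
R6C3 = 6 (sole candidate).
R6C4 = 2 (sole candidate).
R6C6 = 8 (sole candidate).
R2C1 = 7 (sole candidate).
R2C2 = 5 (sole candidate).
R5C1 = 8 (sole candidate).
R5C6 = 6 (sole candidate).
R7C6 = 4: row 7 has {2,3,5,7,8}; col 6 has {1,5,6,8,9}; box has {5} → only 4 remains.
R7C7 = 1: row 7 has {2,3,4,5,7,8}; col 7 has {2,3,5,6,7,8,9}; box has {2,3,5,7} → only 1 remains.
R8C1 = 6 (sole candidate).
R8C7 = 4 (sole candidate).
R8C8 = 9 (sole candidate).
R8C9 = 8 (sole candidate).
R9C9 = 6 (sole candidate).
R3C6 = 7 (sole candidate).
R3C8 = 4 (sole candidate).
R8C2 = 7 (sole candidate).
R8C4 = 1 (sole candidate).
R8C5 = 2 (sole candidate).
R9C2 = 9 (sole candidate).
R9C5 = 8 (sole candidate).
R9C6 = 3 (sole candidate).
R1C5 = 6 (sole candidate).
R1C6 = 2 (sole candidate).
R1C8 = 7 (sole candidate).
R2C4 = 9 (sole candidate).
R2C5 = 4 (sole candidate).
R2C8 = 6 (sole candidate).
R3C5 = 5 (sole candidate).
R7C4 = 6: row 7 has {1,2,3,4,5,7,8}; col 4 has {1,2,4,5,8,9}; box has {1,2,3,4,5,8} → only 6 remains.
R7C5 = 9: row 7 has {1,2,3,4,5,6,7,8}; col 5 has {1,2,3,4,5,6,7,8}; box has {1,2,3,4,5,6,8} → only 9 remains.

285694137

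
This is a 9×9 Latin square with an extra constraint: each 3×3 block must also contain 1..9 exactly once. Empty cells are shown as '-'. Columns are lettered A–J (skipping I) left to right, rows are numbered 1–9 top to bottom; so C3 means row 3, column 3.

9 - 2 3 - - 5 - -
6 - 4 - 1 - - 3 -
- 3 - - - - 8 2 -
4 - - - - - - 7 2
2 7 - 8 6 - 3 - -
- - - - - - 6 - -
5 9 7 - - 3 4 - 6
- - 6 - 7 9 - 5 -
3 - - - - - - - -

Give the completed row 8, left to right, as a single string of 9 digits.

826479153

B4 = 6: in row 4, 6 can only go here (every other open cell in that row sees a 6).
C4 = 8: in row 4, 8 can only go here (every other open cell in that row sees an 8).
A6 = 1: row 6 has {6}; col 1 has {2,3,4,5,6,9}; box has {2,4,6,7,8} → only 1 remains.
B6 = 5: row 6 has {1,6}; col 2 has {3,6,7,9}; box has {1,2,4,6,7,8} → only 5 remains.
A8 = 8: row 8 has {5,6,7,9}; col 1 has {1,2,3,4,5,6,9}; box has {3,5,6,7,9} → only 8 remains.
C9 = 1: row 9 has {3}; col 3 has {2,4,6,7,8}; box has {3,5,6,7,8,9} → only 1 remains.
B2 = 8: row 2 has {1,3,4,6}; col 2 has {3,5,6,7,9}; box has {2,3,4,6,9} → only 8 remains.
A3 = 7: row 3 has {2,3,8}; col 1 has {1,2,3,4,5,6,8,9}; box has {2,3,4,6,8,9} → only 7 remains.
C3 = 5: row 3 has {2,3,7,8}; col 3 has {1,2,4,6,7,8}; box has {2,3,4,6,7,8,9} → only 5 remains.
C5 = 9: row 5 has {2,3,6,7,8}; col 3 has {1,2,4,5,6,7,8}; box has {1,2,4,5,6,7,8} → only 9 remains.
C6 = 3: row 6 has {1,5,6}; col 3 has {1,2,4,5,6,7,8,9}; box has {1,2,4,5,6,7,8,9} → only 3 remains.
B1 = 1: row 1 has {2,3,5,9}; col 2 has {3,5,6,7,8,9}; box has {2,3,4,5,6,7,8,9} → only 1 remains.
J3 = 1: in row 3, 1 can only go here (every other open cell in that row sees a 1).
J8 = 3: row 8 has {5,6,7,8,9}; col 9 has {1,2,6}; box has {4,5,6} → only 3 remains.
E4 = 3: in row 4, 3 can only go here (every other open cell in that row sees a 3).
E9 = 5: in column 5, 5 can only go here (every other open cell in that column sees a 5).
H1 = 6: in column 8, 6 can only go here (every other open cell in that column sees a 6).
J5 = 5: in column 9, 5 can only go here (every other open cell in that column sees a 5).
J1 = 4: in box 3, 4 can only go here (every other open cell in that box sees a 4).
E1 = 8: row 1 has {1,2,3,4,5,6,9}; col 5 has {1,3,5,6,7}; box has {1,3} → only 8 remains.
F1 = 7: row 1 has {1,2,3,4,5,6,8,9}; col 6 has {3,9}; box has {1,3,8} → only 7 remains.
E7 = 2: row 7 has {3,4,5,6,7,9}; col 5 has {1,3,5,6,7,8}; box has {3,5,7,9} → only 2 remains.
D7 = 1: row 7 has {2,3,4,5,6,7,9}; col 4 has {3,8}; box has {2,3,5,7,9} → only 1 remains.
H7 = 8: row 7 has {1,2,3,4,5,6,7,9}; col 8 has {2,3,5,6,7}; box has {3,4,5,6} → only 8 remains.
D8 = 4: row 8 has {3,5,6,7,8,9}; col 4 has {1,3,8}; box has {1,2,3,5,7,9} → only 4 remains.
D9 = 6: row 9 has {1,3,5}; col 4 has {1,3,4,8}; box has {1,2,3,4,5,7,9} → only 6 remains.
F9 = 8: row 9 has {1,3,5,6}; col 6 has {3,7,9}; box has {1,2,3,4,5,6,7,9} → only 8 remains.
H9 = 9: row 9 has {1,3,5,6,8}; col 8 has {2,3,5,6,7,8}; box has {3,4,5,6,8} → only 9 remains.
J9 = 7: row 9 has {1,3,5,6,8,9}; col 9 has {1,2,3,4,5,6}; box has {3,4,5,6,8,9} → only 7 remains.
J2 = 9: row 2 has {1,3,4,6,8}; col 9 has {1,2,3,4,5,6,7}; box has {1,2,3,4,5,6,8} → only 9 remains.
D3 = 9: row 3 has {1,2,3,5,7,8}; col 4 has {1,3,4,6,8}; box has {1,3,7,8} → only 9 remains.
E3 = 4: row 3 has {1,2,3,5,7,8,9}; col 5 has {1,2,3,5,6,7,8}; box has {1,3,7,8,9} → only 4 remains.
F3 = 6: row 3 has {1,2,3,4,5,7,8,9}; col 6 has {3,7,8,9}; box has {1,3,4,7,8,9} → only 6 remains.
D4 = 5: row 4 has {2,3,4,6,7,8}; col 4 has {1,3,4,6,8,9}; box has {3,6,8} → only 5 remains.
F4 = 1: row 4 has {2,3,4,5,6,7,8}; col 6 has {3,6,7,8,9}; box has {3,5,6,8} → only 1 remains.
G4 = 9: row 4 has {1,2,3,4,5,6,7,8}; col 7 has {3,4,5,6,8}; box has {2,3,5,6,7} → only 9 remains.
F5 = 4: row 5 has {2,3,5,6,7,8,9}; col 6 has {1,3,6,7,8,9}; box has {1,3,5,6,8} → only 4 remains.
H5 = 1: row 5 has {2,3,4,5,6,7,8,9}; col 8 has {2,3,5,6,7,8,9}; box has {2,3,5,6,7,9} → only 1 remains.
E6 = 9: row 6 has {1,3,5,6}; col 5 has {1,2,3,4,5,6,7,8}; box has {1,3,4,5,6,8} → only 9 remains.
F6 = 2: row 6 has {1,3,5,6,9}; col 6 has {1,3,4,6,7,8,9}; box has {1,3,4,5,6,8,9} → only 2 remains.
H6 = 4: row 6 has {1,2,3,5,6,9}; col 8 has {1,2,3,5,6,7,8,9}; box has {1,2,3,5,6,7,9} → only 4 remains.
J6 = 8: row 6 has {1,2,3,4,5,6,9}; col 9 has {1,2,3,4,5,6,7,9}; box has {1,2,3,4,5,6,7,9} → only 8 remains.
B8 = 2: row 8 has {3,4,5,6,7,8,9}; col 2 has {1,3,5,6,7,8,9}; box has {1,3,5,6,7,8,9} → only 2 remains.
G8 = 1: row 8 has {2,3,4,5,6,7,8,9}; col 7 has {3,4,5,6,8,9}; box has {3,4,5,6,7,8,9} → only 1 remains.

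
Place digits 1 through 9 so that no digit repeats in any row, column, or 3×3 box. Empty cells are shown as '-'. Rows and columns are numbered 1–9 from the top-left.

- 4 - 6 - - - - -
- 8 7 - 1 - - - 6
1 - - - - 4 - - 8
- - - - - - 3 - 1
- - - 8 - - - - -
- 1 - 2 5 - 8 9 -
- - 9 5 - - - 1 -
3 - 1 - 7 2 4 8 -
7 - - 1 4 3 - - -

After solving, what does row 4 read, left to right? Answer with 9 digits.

r8c4 = 9 (sole candidate).
r8c9 = 5 (sole candidate).
r2c4 = 3 (sole candidate).
r3c4 = 7 (sole candidate).
r4c4 = 4: row 4 has {1,3}; col 4 has {1,2,3,5,6,7,8,9}; box has {2,5,8} → only 4 remains.
r8c2 = 6 (sole candidate).
r7c2 = 2 (sole candidate).
r9c2 = 5 (sole candidate).
r9c3 = 8 (sole candidate).
r7c1 = 4 (sole candidate).
r6c1 = 6 (sole candidate).
r6c6 = 7 (sole candidate).
r6c9 = 4 (sole candidate).
r6c3 = 3 (sole candidate).
r1c7 = 1 (hidden single in row 1).
r2c8 = 4 (hidden single in row 2).
r3c3 = 6 (hidden single in row 3).
r4c1 = 8: in row 4, 8 can only go here (every other open cell in that row sees an 8).
r5c6 = 1 (hidden single in row 5).
r5c5 = 3 (hidden single in row 5).
r5c3 = 4 (hidden single in row 5).
r7c9 = 3 (hidden single in row 7).
r1c8 = 3 (hidden single in row 1).
r1c9 = 7 (hidden single in row 1).
r5c9 = 2 (sole candidate).
r9c9 = 9 (sole candidate).
r3c2 = 3 (hidden single in row 3).
r4c3 = 2: in row 4, 2 can only go here (every other open cell in that row sees a 2).
r1c3 = 5 (sole candidate).
r4c8 = 5: in row 4, 5 can only go here (every other open cell in that row sees a 5).
r3c8 = 2 (sole candidate).
r9c8 = 6 (sole candidate).
r3c5 = 9 (sole candidate).
r3c7 = 5 (sole candidate).
r4c5 = 6: row 4 has {1,2,3,4,5,8}; col 5 has {1,3,4,5,7,9}; box has {1,2,3,4,5,7,8} → only 6 remains.
r4c6 = 9: row 4 has {1,2,3,4,5,6,8}; col 6 has {1,2,3,4,7}; box has {1,2,3,4,5,6,7,8} → only 9 remains.
r5c8 = 7 (sole candidate).
r7c5 = 8 (sole candidate).
r7c6 = 6 (sole candidate).
r7c7 = 7 (sole candidate).
r9c7 = 2 (sole candidate).
r1c5 = 2 (sole candidate).
r1c6 = 8 (sole candidate).
r2c6 = 5 (sole candidate).
r2c7 = 9 (sole candidate).
r4c2 = 7: row 4 has {1,2,3,4,5,6,8,9}; col 2 has {1,2,3,4,5,6,8}; box has {1,2,3,4,6,8} → only 7 remains.

872469351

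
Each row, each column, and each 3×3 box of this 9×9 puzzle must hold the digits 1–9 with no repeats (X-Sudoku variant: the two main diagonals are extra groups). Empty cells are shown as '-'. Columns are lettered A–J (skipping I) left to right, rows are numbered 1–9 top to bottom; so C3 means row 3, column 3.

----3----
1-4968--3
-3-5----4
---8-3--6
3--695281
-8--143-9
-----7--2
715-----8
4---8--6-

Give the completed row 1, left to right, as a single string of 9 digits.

679432815

C5 = 7 (sole candidate).
H8 = 3 (sole candidate).
B5 = 4 (sole candidate).
D1 = 4: in row 1, 4 can only go here (every other open cell in that row sees a 4).
D8 = 2 (sole candidate).
E8 = 4 (sole candidate).
G8 = 9 (sole candidate).
D6 = 7 (sole candidate).
H6 = 5 (sole candidate).
E7 = 5 (sole candidate).
G7 = 1 (sole candidate).
H7 = 4 (sole candidate).
F8 = 6 (sole candidate).
J1 = 5: row 1 has {3,4}; col 9 has {1,2,3,4,6,8,9}; box has {3,4}; anti-diagonal has {1,3,4,7,9} → only 5 remains.
G2 = 7 (sole candidate).
H2 = 2 (sole candidate).
E4 = 2 (sole candidate).
G4 = 4 (sole candidate).
H4 = 7 (sole candidate).
D7 = 3 (sole candidate).
D9 = 1 (sole candidate).
F9 = 9 (sole candidate).
G9 = 5 (sole candidate).
J9 = 7 (sole candidate).
B2 = 5 (sole candidate).
E3 = 7 (sole candidate).
B4 = 9 (sole candidate).
C4 = 1 (sole candidate).
B7 = 6 (sole candidate).
C7 = 8 (sole candidate).
B9 = 2 (sole candidate).
C9 = 3 (sole candidate).
B1 = 7: row 1 has {3,4,5}; col 2 has {1,2,3,4,5,6,8,9}; box has {1,3,4,5} → only 7 remains.
G3 = 6 (sole candidate).
A4 = 5 (sole candidate).
A7 = 9 (sole candidate).
G1 = 8: row 1 has {3,4,5,7}; col 7 has {1,2,3,4,5,6,7,9}; box has {2,3,4,5,6,7} → only 8 remains.
C3 = 2 (sole candidate).
F3 = 1 (sole candidate).
H3 = 9 (sole candidate).
C6 = 6 (sole candidate).
A1 = 6: row 1 has {3,4,5,7,8}; col 1 has {1,3,4,5,7,9}; box has {1,2,3,4,5,7}; main diagonal has {1,2,3,4,5,7,8,9} → only 6 remains.
C1 = 9: row 1 has {3,4,5,6,7,8}; col 3 has {1,2,3,4,5,6,7,8}; box has {1,2,3,4,5,6,7} → only 9 remains.
F1 = 2: row 1 has {3,4,5,6,7,8,9}; col 6 has {1,3,4,5,6,7,8,9}; box has {1,3,4,5,6,7,8,9} → only 2 remains.
H1 = 1: row 1 has {2,3,4,5,6,7,8,9}; col 8 has {2,3,4,5,6,7,8,9}; box has {2,3,4,5,6,7,8,9} → only 1 remains.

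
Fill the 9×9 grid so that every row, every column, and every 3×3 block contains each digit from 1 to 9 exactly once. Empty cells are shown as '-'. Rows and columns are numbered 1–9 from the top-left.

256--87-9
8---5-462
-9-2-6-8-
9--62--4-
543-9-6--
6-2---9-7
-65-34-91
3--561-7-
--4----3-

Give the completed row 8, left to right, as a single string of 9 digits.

row 1, column 8 = 1 (sole candidate).
row 5, column 6 = 7 (sole candidate).
row 5, column 8 = 2 (sole candidate).
row 5, column 9 = 8 (sole candidate).
row 6, column 8 = 5 (sole candidate).
row 7, column 1 = 7 (sole candidate).
row 7, column 4 = 8 (sole candidate).
row 7, column 7 = 2 (sole candidate).
row 8, column 7 = 8: row 8 has {1,3,5,6,7}; col 7 has {2,4,6,7,9}; box has {1,2,3,7,9} → only 8 remains.
row 8, column 9 = 4: row 8 has {1,3,5,6,7,8}; col 9 has {1,2,7,8,9}; box has {1,2,3,7,8,9} → only 4 remains.
row 9, column 1 = 1 (sole candidate).
row 9, column 5 = 7 (sole candidate).
row 9, column 7 = 5 (sole candidate).
row 9, column 9 = 6 (sole candidate).
row 1, column 5 = 4 (sole candidate).
row 3, column 1 = 4 (sole candidate).
row 3, column 5 = 1 (sole candidate).
row 3, column 7 = 3 (sole candidate).
row 3, column 9 = 5 (sole candidate).
row 4, column 7 = 1 (sole candidate).
row 4, column 9 = 3 (sole candidate).
row 5, column 4 = 1 (sole candidate).
row 6, column 5 = 8 (sole candidate).
row 6, column 6 = 3 (sole candidate).
row 8, column 2 = 2: row 8 has {1,3,4,5,6,7,8}; col 2 has {4,5,6,9}; box has {1,3,4,5,6,7} → only 2 remains.
row 8, column 3 = 9: row 8 has {1,2,3,4,5,6,7,8}; col 3 has {2,3,4,5,6}; box has {1,2,3,4,5,6,7} → only 9 remains.

329561874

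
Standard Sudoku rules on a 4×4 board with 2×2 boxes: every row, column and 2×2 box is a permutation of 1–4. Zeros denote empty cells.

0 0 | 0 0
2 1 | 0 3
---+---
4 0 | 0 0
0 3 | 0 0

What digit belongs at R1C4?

R1C1 = 3: row 1 has {}; col 1 has {2,4}; box has {1,2} → only 3 remains.
R1C2 = 4: row 1 has {3}; col 2 has {1,3}; box has {1,2,3} → only 4 remains.
R2C3 = 4: row 2 has {1,2,3}; col 3 has {}; box has {3} → only 4 remains.
R3C2 = 2: row 3 has {4}; col 2 has {1,3,4}; box has {3,4} → only 2 remains.
R3C4 = 1: row 3 has {2,4}; col 4 has {3}; box has {} → only 1 remains.
R4C1 = 1: row 4 has {3}; col 1 has {2,3,4}; box has {2,3,4} → only 1 remains.
R4C3 = 2: row 4 has {1,3}; col 3 has {4}; box has {1} → only 2 remains.
R4C4 = 4: row 4 has {1,2,3}; col 4 has {1,3}; box has {1,2} → only 4 remains.
R1C3 = 1: row 1 has {3,4}; col 3 has {2,4}; box has {3,4} → only 1 remains.
R1C4 = 2: row 1 has {1,3,4}; col 4 has {1,3,4}; box has {1,3,4} → only 2 remains.

2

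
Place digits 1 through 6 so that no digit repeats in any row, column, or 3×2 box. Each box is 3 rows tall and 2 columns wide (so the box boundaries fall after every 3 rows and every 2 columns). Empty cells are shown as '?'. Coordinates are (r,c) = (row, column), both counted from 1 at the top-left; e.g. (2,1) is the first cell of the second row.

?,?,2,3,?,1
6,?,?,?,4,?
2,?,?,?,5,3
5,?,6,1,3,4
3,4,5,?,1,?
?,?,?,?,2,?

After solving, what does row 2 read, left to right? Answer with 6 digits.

(1,1) = 4: row 1 has {1,2,3}; col 1 has {2,3,5,6}; box has {2,6} → only 4 remains.
(1,2) = 5: row 1 has {1,2,3,4}; col 2 has {4}; box has {2,4,6} → only 5 remains.
(1,5) = 6: row 1 has {1,2,3,4,5}; col 5 has {1,2,3,4,5}; box has {1,3,4,5} → only 6 remains.
(2,3) = 1: row 2 has {4,6}; col 3 has {2,5,6}; box has {2,3} → only 1 remains.
(2,4) = 5: row 2 has {1,4,6}; col 4 has {1,3}; box has {1,2,3} → only 5 remains.
(2,6) = 2: row 2 has {1,4,5,6}; col 6 has {1,3,4}; box has {1,3,4,5,6} → only 2 remains.
(3,2) = 1: row 3 has {2,3,5}; col 2 has {4,5}; box has {2,4,5,6} → only 1 remains.
(3,3) = 4: row 3 has {1,2,3,5}; col 3 has {1,2,5,6}; box has {1,2,3,5} → only 4 remains.
(3,4) = 6: row 3 has {1,2,3,4,5}; col 4 has {1,3,5}; box has {1,2,3,4,5} → only 6 remains.
(4,2) = 2: row 4 has {1,3,4,5,6}; col 2 has {1,4,5}; box has {3,4,5} → only 2 remains.
(5,4) = 2: row 5 has {1,3,4,5}; col 4 has {1,3,5,6}; box has {1,5,6} → only 2 remains.
(5,6) = 6: row 5 has {1,2,3,4,5}; col 6 has {1,2,3,4}; box has {1,2,3,4} → only 6 remains.
(6,1) = 1: row 6 has {2}; col 1 has {2,3,4,5,6}; box has {2,3,4,5} → only 1 remains.
(6,2) = 6: row 6 has {1,2}; col 2 has {1,2,4,5}; box has {1,2,3,4,5} → only 6 remains.
(6,3) = 3: row 6 has {1,2,6}; col 3 has {1,2,4,5,6}; box has {1,2,5,6} → only 3 remains.
(6,4) = 4: row 6 has {1,2,3,6}; col 4 has {1,2,3,5,6}; box has {1,2,3,5,6} → only 4 remains.
(6,6) = 5: row 6 has {1,2,3,4,6}; col 6 has {1,2,3,4,6}; box has {1,2,3,4,6} → only 5 remains.
(2,2) = 3: row 2 has {1,2,4,5,6}; col 2 has {1,2,4,5,6}; box has {1,2,4,5,6} → only 3 remains.

631542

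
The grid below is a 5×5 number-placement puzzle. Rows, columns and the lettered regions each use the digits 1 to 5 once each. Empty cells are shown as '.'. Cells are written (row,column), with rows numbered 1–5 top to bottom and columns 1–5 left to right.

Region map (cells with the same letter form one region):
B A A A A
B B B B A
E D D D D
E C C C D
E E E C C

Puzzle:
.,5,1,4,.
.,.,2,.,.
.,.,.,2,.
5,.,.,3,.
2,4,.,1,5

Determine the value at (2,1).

(1,1) = 3: row 1 has {1,4,5}; col 1 has {2,5}; region has {2} → only 3 remains.
(1,5) = 2: row 1 has {1,3,4,5}; col 5 has {5}; region has {1,4,5} → only 2 remains.
(2,2) = 1: row 2 has {2}; col 2 has {4,5}; region has {2,3} → only 1 remains.
(2,4) = 5: row 2 has {1,2}; col 4 has {1,2,3,4}; region has {1,2,3} → only 5 remains.
(2,5) = 3: row 2 has {1,2,5}; col 5 has {2,5}; region has {1,2,4,5} → only 3 remains.
(3,1) = 1: row 3 has {2}; col 1 has {2,3,5}; region has {2,4,5} → only 1 remains.
(3,2) = 3: row 3 has {1,2}; col 2 has {1,4,5}; region has {2} → only 3 remains.
(3,5) = 4: row 3 has {1,2,3}; col 5 has {2,3,5}; region has {2,3} → only 4 remains.
(4,2) = 2: row 4 has {3,5}; col 2 has {1,3,4,5}; region has {1,3,5} → only 2 remains.
(4,3) = 4: row 4 has {2,3,5}; col 3 has {1,2}; region has {1,2,3,5} → only 4 remains.
(4,5) = 1: row 4 has {2,3,4,5}; col 5 has {2,3,4,5}; region has {2,3,4} → only 1 remains.
(5,3) = 3: row 5 has {1,2,4,5}; col 3 has {1,2,4}; region has {1,2,4,5} → only 3 remains.
(2,1) = 4: row 2 has {1,2,3,5}; col 1 has {1,2,3,5}; region has {1,2,3,5} → only 4 remains.

4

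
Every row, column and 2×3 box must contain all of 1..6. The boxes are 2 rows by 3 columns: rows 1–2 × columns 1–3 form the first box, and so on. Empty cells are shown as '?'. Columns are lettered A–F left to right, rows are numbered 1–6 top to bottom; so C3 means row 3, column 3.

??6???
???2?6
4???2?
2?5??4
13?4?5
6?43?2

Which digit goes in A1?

C5 = 2: row 5 has {1,3,4,5}; col 3 has {4,5,6}; box has {1,3,4,6} → only 2 remains.
E5 = 6: row 5 has {1,2,3,4,5}; col 5 has {2}; box has {2,3,4,5} → only 6 remains.
B6 = 5: row 6 has {2,3,4,6}; col 2 has {3}; box has {1,2,3,4,6} → only 5 remains.
E6 = 1: row 6 has {2,3,4,5,6}; col 5 has {2,6}; box has {2,3,4,5,6} → only 1 remains.
E4 = 3: row 4 has {2,4,5}; col 5 has {1,2,6}; box has {2,4} → only 3 remains.
F3 = 1: row 3 has {2,4}; col 6 has {2,4,5,6}; box has {2,3,4} → only 1 remains.
D4 = 6: row 4 has {2,3,4,5}; col 4 has {2,3,4}; box has {1,2,3,4} → only 6 remains.
F1 = 3: row 1 has {6}; col 6 has {1,2,4,5,6}; box has {2,6} → only 3 remains.
B3 = 6: row 3 has {1,2,4}; col 2 has {3,5}; box has {2,4,5} → only 6 remains.
C3 = 3: row 3 has {1,2,4,6}; col 3 has {2,4,5,6}; box has {2,4,5,6} → only 3 remains.
D3 = 5: row 3 has {1,2,3,4,6}; col 4 has {2,3,4,6}; box has {1,2,3,4,6} → only 5 remains.
B4 = 1: row 4 has {2,3,4,5,6}; col 2 has {3,5,6}; box has {2,3,4,5,6} → only 1 remains.
A1 = 5: row 1 has {3,6}; col 1 has {1,2,4,6}; box has {6} → only 5 remains.

5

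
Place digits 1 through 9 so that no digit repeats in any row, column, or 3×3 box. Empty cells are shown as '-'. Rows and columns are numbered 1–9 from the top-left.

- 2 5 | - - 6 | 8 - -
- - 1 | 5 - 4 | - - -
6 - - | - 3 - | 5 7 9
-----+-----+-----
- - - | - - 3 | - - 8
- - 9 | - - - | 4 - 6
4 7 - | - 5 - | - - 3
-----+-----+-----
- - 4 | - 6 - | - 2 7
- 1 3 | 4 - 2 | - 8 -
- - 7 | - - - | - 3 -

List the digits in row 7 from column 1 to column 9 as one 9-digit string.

584369127

r2c8 = 6: row 2 has {1,4,5}; col 8 has {2,3,7,8}; box has {5,7,8,9} → only 6 remains.
r2c9 = 2: row 2 has {1,4,5,6}; col 9 has {3,6,7,8,9}; box has {5,6,7,8,9} → only 2 remains.
r3c3 = 8: row 3 has {3,5,6,7,9}; col 3 has {1,3,4,5,7,9}; box has {1,2,5,6} → only 8 remains.
r3c6 = 1: row 3 has {3,5,6,7,8,9}; col 6 has {2,3,4,6}; box has {3,4,5,6} → only 1 remains.
r8c9 = 5: row 8 has {1,2,3,4,8}; col 9 has {2,3,6,7,8,9}; box has {2,3,7,8} → only 5 remains.
r2c7 = 3: row 2 has {1,2,4,5,6}; col 7 has {4,5,8}; box has {2,5,6,7,8,9} → only 3 remains.
r3c2 = 4: row 3 has {1,3,5,6,7,8,9}; col 2 has {1,2,7}; box has {1,2,5,6,8} → only 4 remains.
r3c4 = 2: row 3 has {1,3,4,5,6,7,8,9}; col 4 has {4,5}; box has {1,3,4,5,6} → only 2 remains.
r8c1 = 9: row 8 has {1,2,3,4,5,8}; col 1 has {4,6}; box has {1,3,4,7} → only 9 remains.
r8c5 = 7: row 8 has {1,2,3,4,5,8,9}; col 5 has {3,5,6}; box has {2,4,6} → only 7 remains.
r8c7 = 6: row 8 has {1,2,3,4,5,7,8,9}; col 7 has {3,4,5,8}; box has {2,3,5,7,8} → only 6 remains.
r1c5 = 9: row 1 has {2,5,6,8}; col 5 has {3,5,6,7}; box has {1,2,3,4,5,6} → only 9 remains.
r2c1 = 7: row 2 has {1,2,3,4,5,6}; col 1 has {4,6,9}; box has {1,2,4,5,6,8} → only 7 remains.
r2c2 = 9: row 2 has {1,2,3,4,5,6,7}; col 2 has {1,2,4,7}; box has {1,2,4,5,6,7,8} → only 9 remains.
r2c5 = 8: row 2 has {1,2,3,4,5,6,7,9}; col 5 has {3,5,6,7,9}; box has {1,2,3,4,5,6,9} → only 8 remains.
r9c5 = 1: row 9 has {3,7}; col 5 has {3,5,6,7,8,9}; box has {2,4,6,7} → only 1 remains.
r9c7 = 9: row 9 has {1,3,7}; col 7 has {3,4,5,6,8}; box has {2,3,5,6,7,8} → only 9 remains.
r9c9 = 4: row 9 has {1,3,7,9}; col 9 has {2,3,5,6,7,8,9}; box has {2,3,5,6,7,8,9} → only 4 remains.
r1c1 = 3: row 1 has {2,5,6,8,9}; col 1 has {4,6,7,9}; box has {1,2,4,5,6,7,8,9} → only 3 remains.
r1c4 = 7: row 1 has {2,3,5,6,8,9}; col 4 has {2,4,5}; box has {1,2,3,4,5,6,8,9} → only 7 remains.
r1c9 = 1: row 1 has {2,3,5,6,7,8,9}; col 9 has {2,3,4,5,6,7,8,9}; box has {2,3,5,6,7,8,9} → only 1 remains.
r5c5 = 2: row 5 has {4,6,9}; col 5 has {1,3,5,6,7,8,9}; box has {3,5} → only 2 remains.
r7c7 = 1: row 7 has {2,4,6,7}; col 7 has {3,4,5,6,8,9}; box has {2,3,4,5,6,7,8,9} → only 1 remains.
r9c4 = 8: row 9 has {1,3,4,7,9}; col 4 has {2,4,5,7}; box has {1,2,4,6,7} → only 8 remains.
r9c6 = 5: row 9 has {1,3,4,7,8,9}; col 6 has {1,2,3,4,6}; box has {1,2,4,6,7,8} → only 5 remains.
r1c8 = 4: row 1 has {1,2,3,5,6,7,8,9}; col 8 has {2,3,6,7,8}; box has {1,2,3,5,6,7,8,9} → only 4 remains.
r4c5 = 4: row 4 has {3,8}; col 5 has {1,2,3,5,6,7,8,9}; box has {2,3,5} → only 4 remains.
r5c4 = 1: row 5 has {2,4,6,9}; col 4 has {2,4,5,7,8}; box has {2,3,4,5} → only 1 remains.
r5c8 = 5: row 5 has {1,2,4,6,9}; col 8 has {2,3,4,6,7,8}; box has {3,4,6,8} → only 5 remains.
r6c7 = 2: row 6 has {3,4,5,7}; col 7 has {1,3,4,5,6,8,9}; box has {3,4,5,6,8} → only 2 remains.
r7c6 = 9: row 7 has {1,2,4,6,7}; col 6 has {1,2,3,4,5,6}; box has {1,2,4,5,6,7,8} → only 9 remains.
r9c1 = 2: row 9 has {1,3,4,5,7,8,9}; col 1 has {3,4,6,7,9}; box has {1,3,4,7,9} → only 2 remains.
r9c2 = 6: row 9 has {1,2,3,4,5,7,8,9}; col 2 has {1,2,4,7,9}; box has {1,2,3,4,7,9} → only 6 remains.
r4c2 = 5: row 4 has {3,4,8}; col 2 has {1,2,4,6,7,9}; box has {4,7,9} → only 5 remains.
r4c7 = 7: row 4 has {3,4,5,8}; col 7 has {1,2,3,4,5,6,8,9}; box has {2,3,4,5,6,8} → only 7 remains.
r5c1 = 8: row 5 has {1,2,4,5,6,9}; col 1 has {2,3,4,6,7,9}; box has {4,5,7,9} → only 8 remains.
r5c2 = 3: row 5 has {1,2,4,5,6,8,9}; col 2 has {1,2,4,5,6,7,9}; box has {4,5,7,8,9} → only 3 remains.
r5c6 = 7: row 5 has {1,2,3,4,5,6,8,9}; col 6 has {1,2,3,4,5,6,9}; box has {1,2,3,4,5} → only 7 remains.
r6c3 = 6: row 6 has {2,3,4,5,7}; col 3 has {1,3,4,5,7,8,9}; box has {3,4,5,7,8,9} → only 6 remains.
r6c4 = 9: row 6 has {2,3,4,5,6,7}; col 4 has {1,2,4,5,7,8}; box has {1,2,3,4,5,7} → only 9 remains.
r6c6 = 8: row 6 has {2,3,4,5,6,7,9}; col 6 has {1,2,3,4,5,6,7,9}; box has {1,2,3,4,5,7,9} → only 8 remains.
r6c8 = 1: row 6 has {2,3,4,5,6,7,8,9}; col 8 has {2,3,4,5,6,7,8}; box has {2,3,4,5,6,7,8} → only 1 remains.
r7c1 = 5: row 7 has {1,2,4,6,7,9}; col 1 has {2,3,4,6,7,8,9}; box has {1,2,3,4,6,7,9} → only 5 remains.
r7c2 = 8: row 7 has {1,2,4,5,6,7,9}; col 2 has {1,2,3,4,5,6,7,9}; box has {1,2,3,4,5,6,7,9} → only 8 remains.
r7c4 = 3: row 7 has {1,2,4,5,6,7,8,9}; col 4 has {1,2,4,5,7,8,9}; box has {1,2,4,5,6,7,8,9} → only 3 remains.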